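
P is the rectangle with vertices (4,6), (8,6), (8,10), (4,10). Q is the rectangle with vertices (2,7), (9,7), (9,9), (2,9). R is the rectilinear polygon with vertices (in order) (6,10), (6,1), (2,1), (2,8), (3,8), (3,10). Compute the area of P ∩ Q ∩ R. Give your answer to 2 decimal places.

4.00

The intersection is the polygon with vertices (4,7), (4,9), (6,9), (6,7).
By the shoelace formula its area is 4.00.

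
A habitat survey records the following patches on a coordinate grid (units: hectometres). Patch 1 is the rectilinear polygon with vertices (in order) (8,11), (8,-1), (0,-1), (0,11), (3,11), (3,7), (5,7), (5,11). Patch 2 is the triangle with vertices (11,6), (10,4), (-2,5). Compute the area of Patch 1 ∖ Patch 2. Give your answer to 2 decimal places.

|Patch 1| = 88, |Patch 1∩Patch 2| = 7.6923.
|Patch 1 ∖ Patch 2| = |Patch 1| − |Patch 1∩Patch 2| = 88 − 7.6923 = 80.31.

80.31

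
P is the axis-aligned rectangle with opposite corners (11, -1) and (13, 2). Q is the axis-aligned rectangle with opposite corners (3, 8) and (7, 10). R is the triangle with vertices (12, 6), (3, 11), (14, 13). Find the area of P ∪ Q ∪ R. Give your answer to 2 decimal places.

By inclusion–exclusion:
Individual areas: |P| = 6, |Q| = 8, |R| = 36.5.
|P∩Q| = 0 (no overlap).
|P∩R| = 0.
|Q∩R| = 1.3444.
|P∩Q∩R| = 0.
|P ∪ Q ∪ R| = 50.5 − 1.3444 + 0 = 49.16.

49.16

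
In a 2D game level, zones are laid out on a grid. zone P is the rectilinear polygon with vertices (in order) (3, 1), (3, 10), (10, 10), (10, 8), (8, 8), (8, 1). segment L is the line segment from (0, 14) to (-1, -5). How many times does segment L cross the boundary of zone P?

The segment lies entirely outside zone P and never meets its boundary.

0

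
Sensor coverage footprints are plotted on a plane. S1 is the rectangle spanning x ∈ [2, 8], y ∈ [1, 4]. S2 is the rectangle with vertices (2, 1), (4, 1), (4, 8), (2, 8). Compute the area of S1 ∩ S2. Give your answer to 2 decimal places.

6.00

|S1∩S2|: x∈[2,4], y∈[1,4] → 2·3 = 6.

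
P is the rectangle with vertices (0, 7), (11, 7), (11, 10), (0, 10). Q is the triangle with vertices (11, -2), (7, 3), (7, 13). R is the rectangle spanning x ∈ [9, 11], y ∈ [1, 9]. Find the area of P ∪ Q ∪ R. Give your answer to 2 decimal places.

By inclusion–exclusion:
Individual areas: |P| = 33, |Q| = 20, |R| = 16.
|P∩Q| = 3.6.
|P∩R|: x∈[9,11], y∈[7,9] → 2·2 = 4.
|Q∩R| = 2.7.
|P∩Q∩R| = 0.
|P ∪ Q ∪ R| = 69 − 10.3 + 0 = 58.70.

58.70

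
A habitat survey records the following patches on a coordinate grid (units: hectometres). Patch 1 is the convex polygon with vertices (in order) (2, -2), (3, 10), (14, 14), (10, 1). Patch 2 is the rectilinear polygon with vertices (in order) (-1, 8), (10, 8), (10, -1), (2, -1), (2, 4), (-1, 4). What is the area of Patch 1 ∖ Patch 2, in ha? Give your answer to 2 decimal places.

|Patch 1| = 110, |Patch 1∩Patch 2| = 62.5417.
|Patch 1 ∖ Patch 2| = |Patch 1| − |Patch 1∩Patch 2| = 110 − 62.5417 = 47.46.

47.46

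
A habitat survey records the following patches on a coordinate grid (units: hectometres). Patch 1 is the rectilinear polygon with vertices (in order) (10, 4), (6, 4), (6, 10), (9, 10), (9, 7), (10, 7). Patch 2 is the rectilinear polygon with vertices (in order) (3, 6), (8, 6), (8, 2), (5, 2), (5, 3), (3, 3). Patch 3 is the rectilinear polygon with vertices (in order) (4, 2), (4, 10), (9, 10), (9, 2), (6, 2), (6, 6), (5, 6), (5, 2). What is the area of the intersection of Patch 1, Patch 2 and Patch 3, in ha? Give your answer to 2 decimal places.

The intersection is the polygon with vertices (6,6), (8,6), (8,4), (6,4).
By the shoelace formula its area is 4.00.

4.00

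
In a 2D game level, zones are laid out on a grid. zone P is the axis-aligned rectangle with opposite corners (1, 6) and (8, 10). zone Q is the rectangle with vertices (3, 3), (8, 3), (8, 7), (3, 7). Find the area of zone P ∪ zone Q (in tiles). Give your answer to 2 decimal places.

43.00

By inclusion–exclusion:
Individual areas: |zone P| = 28, |zone Q| = 20.
|zone P∩zone Q|: x∈[3,8], y∈[6,7] → 5·1 = 5.
|zone P ∪ zone Q| = 48 − 5 = 43.00.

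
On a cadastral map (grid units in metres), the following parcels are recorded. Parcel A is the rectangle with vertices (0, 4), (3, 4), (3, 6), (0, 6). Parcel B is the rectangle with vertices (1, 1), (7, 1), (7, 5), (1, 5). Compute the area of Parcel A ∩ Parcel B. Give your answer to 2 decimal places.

2.00

|Parcel A∩Parcel B|: x∈[1,3], y∈[4,5] → 2·1 = 2.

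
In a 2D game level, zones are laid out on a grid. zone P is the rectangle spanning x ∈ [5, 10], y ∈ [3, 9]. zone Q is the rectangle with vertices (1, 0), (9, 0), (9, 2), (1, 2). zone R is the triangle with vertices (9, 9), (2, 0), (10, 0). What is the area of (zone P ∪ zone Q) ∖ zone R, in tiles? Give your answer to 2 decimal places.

17.84

|zone P ∪ zone Q| = 46.
|(zone P ∪ zone Q) ∩ zone R| = 28.1587.
|(zone P ∪ zone Q) ∖ zone R| = 46 − 28.1587 = 17.84.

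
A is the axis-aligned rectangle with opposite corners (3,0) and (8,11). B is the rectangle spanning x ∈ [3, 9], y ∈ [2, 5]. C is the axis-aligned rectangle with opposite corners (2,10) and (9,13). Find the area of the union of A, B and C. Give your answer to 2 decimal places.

74.00

By inclusion–exclusion:
Individual areas: |A| = 55, |B| = 18, |C| = 21.
|A∩B|: x∈[3,8], y∈[2,5] → 5·3 = 15.
|A∩C|: x∈[3,8], y∈[10,11] → 5·1 = 5.
|B∩C| = 0 (no overlap).
|A∩B∩C| = 0.
|A ∪ B ∪ C| = 94 − 20 + 0 = 74.00.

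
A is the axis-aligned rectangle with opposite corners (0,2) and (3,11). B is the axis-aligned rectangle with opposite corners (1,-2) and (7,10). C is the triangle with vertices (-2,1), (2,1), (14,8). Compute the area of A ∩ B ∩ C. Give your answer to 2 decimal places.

1.50

The intersection is the polygon with vertices (1,2), (1,2.312), (3,3.188), (3,2).
By the shoelace formula its area is 1.50.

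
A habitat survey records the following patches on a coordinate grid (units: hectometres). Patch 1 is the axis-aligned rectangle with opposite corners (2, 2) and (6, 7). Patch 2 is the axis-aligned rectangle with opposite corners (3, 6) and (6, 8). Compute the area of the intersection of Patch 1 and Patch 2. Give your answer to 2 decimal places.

3.00

|Patch 1∩Patch 2|: x∈[3,6], y∈[6,7] → 3·1 = 3.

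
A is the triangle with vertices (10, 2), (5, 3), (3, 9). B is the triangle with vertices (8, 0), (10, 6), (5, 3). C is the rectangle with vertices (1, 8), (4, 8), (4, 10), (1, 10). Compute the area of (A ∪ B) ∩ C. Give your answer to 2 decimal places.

0.33

The region (A ∪ B) ∩ C is the polygon with vertices (3,9), (4,8), (3.333,8).
By the shoelace formula its area is 0.33.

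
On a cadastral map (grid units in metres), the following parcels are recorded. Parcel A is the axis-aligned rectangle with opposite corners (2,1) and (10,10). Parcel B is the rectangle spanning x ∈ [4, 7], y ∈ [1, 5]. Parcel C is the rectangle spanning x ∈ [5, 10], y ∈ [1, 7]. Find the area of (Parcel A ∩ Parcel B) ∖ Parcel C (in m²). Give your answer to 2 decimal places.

|Parcel A ∩ Parcel B| = 12.
|(Parcel A ∩ Parcel B) ∩ Parcel C| = 8.
|(Parcel A ∩ Parcel B) ∖ Parcel C| = 12 − 8 = 4.00.

4.00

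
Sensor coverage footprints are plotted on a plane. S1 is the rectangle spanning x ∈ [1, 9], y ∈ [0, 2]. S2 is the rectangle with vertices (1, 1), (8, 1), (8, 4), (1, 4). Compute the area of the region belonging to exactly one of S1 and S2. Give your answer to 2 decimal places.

|S1∩S2|: x∈[1,8], y∈[1,2] → 7·1 = 7.
|S1 △ S2| = |S1| + |S2| − 2·|S1∩S2| = 16 + 21 − 14 = 23.00.

23.00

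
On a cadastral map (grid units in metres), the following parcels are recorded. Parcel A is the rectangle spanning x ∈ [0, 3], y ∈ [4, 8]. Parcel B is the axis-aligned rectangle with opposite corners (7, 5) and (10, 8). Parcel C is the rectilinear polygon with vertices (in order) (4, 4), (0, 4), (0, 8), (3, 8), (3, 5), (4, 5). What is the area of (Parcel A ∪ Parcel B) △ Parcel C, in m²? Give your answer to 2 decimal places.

|Parcel A ∪ Parcel B| = 21.
|(Parcel A ∪ Parcel B) ∩ Parcel C| = 12.
|(Parcel A ∪ Parcel B) △ Parcel C| = 21 + 13 − 24 = 10.00.

10.00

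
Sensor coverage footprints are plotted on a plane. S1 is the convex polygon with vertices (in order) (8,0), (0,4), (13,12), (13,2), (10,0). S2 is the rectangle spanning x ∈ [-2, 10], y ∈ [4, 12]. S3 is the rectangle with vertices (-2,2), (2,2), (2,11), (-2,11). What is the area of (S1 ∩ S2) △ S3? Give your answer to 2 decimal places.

|S1 ∩ S2| = 30.7692.
|(S1 ∩ S2) ∩ S3| = 1.2308.
|(S1 ∩ S2) △ S3| = 30.7692 + 36 − 2.4615 = 64.31.

64.31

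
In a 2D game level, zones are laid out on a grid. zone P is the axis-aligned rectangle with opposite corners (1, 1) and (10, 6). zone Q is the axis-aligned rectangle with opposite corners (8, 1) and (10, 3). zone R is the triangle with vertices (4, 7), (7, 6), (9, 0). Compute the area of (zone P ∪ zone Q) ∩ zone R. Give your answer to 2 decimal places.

The region (zone P ∪ zone Q) ∩ zone R is the polygon with vertices (8.286,1), (4.714,6), (7,6), (8.667,1).
By the shoelace formula its area is 6.67.

6.67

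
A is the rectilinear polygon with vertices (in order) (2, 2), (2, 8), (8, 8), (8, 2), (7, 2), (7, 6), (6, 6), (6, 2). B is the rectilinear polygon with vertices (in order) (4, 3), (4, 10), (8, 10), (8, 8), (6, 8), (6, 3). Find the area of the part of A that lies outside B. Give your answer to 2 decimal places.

|A| = 32, |A∩B| = 10.
|A ∖ B| = |A| − |A∩B| = 32 − 10 = 22.00.

22.00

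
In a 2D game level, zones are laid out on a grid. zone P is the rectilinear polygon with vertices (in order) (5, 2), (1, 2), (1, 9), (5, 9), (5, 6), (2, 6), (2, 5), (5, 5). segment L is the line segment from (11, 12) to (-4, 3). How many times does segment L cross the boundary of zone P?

The segment meets the boundary at (1,6), (5,8.4).

2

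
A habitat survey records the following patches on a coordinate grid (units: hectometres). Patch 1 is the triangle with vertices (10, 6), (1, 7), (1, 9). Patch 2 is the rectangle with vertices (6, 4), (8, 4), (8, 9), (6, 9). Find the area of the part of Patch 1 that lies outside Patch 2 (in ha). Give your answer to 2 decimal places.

7.67

|Patch 1| = 9, |Patch 1∩Patch 2| = 1.3333.
|Patch 1 ∖ Patch 2| = |Patch 1| − |Patch 1∩Patch 2| = 9 − 1.3333 = 7.67.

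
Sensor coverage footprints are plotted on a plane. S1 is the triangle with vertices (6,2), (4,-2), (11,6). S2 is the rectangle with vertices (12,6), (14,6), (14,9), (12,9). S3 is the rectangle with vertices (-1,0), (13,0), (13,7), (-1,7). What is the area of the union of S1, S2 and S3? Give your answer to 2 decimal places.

103.75

By inclusion–exclusion:
Individual areas: |S1| = 6, |S2| = 6, |S3| = 98.
|S1∩S2| = 0.
|S1∩S3| = 5.25.
|S2∩S3|: x∈[12,13], y∈[6,7] → 1·1 = 1.
|S1∩S2∩S3| = 0.
|S1 ∪ S2 ∪ S3| = 110 − 6.25 + 0 = 103.75.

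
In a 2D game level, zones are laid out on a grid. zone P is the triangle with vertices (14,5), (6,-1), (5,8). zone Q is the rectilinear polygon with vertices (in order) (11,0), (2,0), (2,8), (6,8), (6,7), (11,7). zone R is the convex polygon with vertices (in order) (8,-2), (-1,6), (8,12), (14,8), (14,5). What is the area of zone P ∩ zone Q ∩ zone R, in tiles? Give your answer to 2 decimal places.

32.74

The intersection is the polygon with vertices (5.889,0), (5,8), (6,7.667), (6,7), (8,7), (11,6), (11,2.75), (7.333,0).
By the shoelace formula its area is 32.74.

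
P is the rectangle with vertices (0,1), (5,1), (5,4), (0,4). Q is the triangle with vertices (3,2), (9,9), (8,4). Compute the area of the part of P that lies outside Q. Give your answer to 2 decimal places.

13.51

|P| = 15, |P∩Q| = 1.4857.
|P ∖ Q| = |P| − |P∩Q| = 15 − 1.4857 = 13.51.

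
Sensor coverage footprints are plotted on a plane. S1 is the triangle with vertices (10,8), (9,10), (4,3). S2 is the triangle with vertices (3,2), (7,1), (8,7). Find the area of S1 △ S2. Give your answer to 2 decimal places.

|S1| = 8.5, |S2| = 12.5, |S1∩S2| = 1.2903.
|S1 △ S2| = |S1| + |S2| − 2·|S1∩S2| = 8.5 + 12.5 − 2.5806 = 18.42.

18.42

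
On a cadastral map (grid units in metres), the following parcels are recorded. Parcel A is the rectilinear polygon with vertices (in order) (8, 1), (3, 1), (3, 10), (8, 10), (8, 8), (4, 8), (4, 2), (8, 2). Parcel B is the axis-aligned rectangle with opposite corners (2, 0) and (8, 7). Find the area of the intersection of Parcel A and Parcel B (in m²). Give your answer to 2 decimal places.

The intersection is the polygon with vertices (3,1), (3,7), (4,7), (4,2), (8,2), (8,1).
By the shoelace formula its area is 10.00.

10.00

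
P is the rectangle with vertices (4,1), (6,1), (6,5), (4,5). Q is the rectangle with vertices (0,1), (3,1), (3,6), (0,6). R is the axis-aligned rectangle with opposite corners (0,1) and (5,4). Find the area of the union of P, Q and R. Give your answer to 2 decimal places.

26.00

By inclusion–exclusion:
Individual areas: |P| = 8, |Q| = 15, |R| = 15.
|P∩Q| = 0 (no overlap).
|P∩R|: x∈[4,5], y∈[1,4] → 1·3 = 3.
|Q∩R|: x∈[0,3], y∈[1,4] → 3·3 = 9.
|P∩Q∩R| = 0.
|P ∪ Q ∪ R| = 38 − 12 + 0 = 26.00.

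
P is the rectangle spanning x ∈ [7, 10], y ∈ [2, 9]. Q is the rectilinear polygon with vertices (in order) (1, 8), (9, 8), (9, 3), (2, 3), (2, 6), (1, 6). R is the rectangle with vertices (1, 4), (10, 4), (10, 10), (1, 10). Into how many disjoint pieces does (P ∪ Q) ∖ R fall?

(P ∪ Q) ∖ R is a single connected region.

1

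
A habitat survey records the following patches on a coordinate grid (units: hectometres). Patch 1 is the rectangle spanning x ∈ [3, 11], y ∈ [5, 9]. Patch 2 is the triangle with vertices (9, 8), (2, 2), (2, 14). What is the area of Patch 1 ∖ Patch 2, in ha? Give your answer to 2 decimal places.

|Patch 1| = 32, |Patch 1∩Patch 2| = 18.1667.
|Patch 1 ∖ Patch 2| = |Patch 1| − |Patch 1∩Patch 2| = 32 − 18.1667 = 13.83.

13.83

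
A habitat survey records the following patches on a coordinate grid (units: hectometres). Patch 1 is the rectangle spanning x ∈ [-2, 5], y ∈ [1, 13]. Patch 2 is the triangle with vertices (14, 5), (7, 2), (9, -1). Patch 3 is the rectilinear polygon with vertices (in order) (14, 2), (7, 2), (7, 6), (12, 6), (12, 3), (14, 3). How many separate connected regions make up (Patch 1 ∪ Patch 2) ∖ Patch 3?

(Patch 1 ∪ Patch 2) ∖ Patch 3 splits into 3 disjoint pieces (area 84, area 1.4762, area 6.75).

3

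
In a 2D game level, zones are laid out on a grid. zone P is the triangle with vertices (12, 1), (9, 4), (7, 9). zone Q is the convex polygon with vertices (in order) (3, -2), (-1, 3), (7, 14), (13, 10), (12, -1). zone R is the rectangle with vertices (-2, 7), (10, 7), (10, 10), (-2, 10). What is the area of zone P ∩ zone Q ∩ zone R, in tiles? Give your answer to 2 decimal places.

0.45

The intersection is the polygon with vertices (7,9), (8.25,7), (7.8,7).
By the shoelace formula its area is 0.45.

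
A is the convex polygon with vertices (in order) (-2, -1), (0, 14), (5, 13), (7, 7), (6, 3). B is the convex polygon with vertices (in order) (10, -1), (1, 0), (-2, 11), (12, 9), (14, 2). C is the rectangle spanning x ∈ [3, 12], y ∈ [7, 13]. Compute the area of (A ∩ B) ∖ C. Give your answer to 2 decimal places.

47.96

|A ∩ B| = 58.6722.
|(A ∩ B) ∩ C| = 10.7107.
|(A ∩ B) ∖ C| = 58.6722 − 10.7107 = 47.96.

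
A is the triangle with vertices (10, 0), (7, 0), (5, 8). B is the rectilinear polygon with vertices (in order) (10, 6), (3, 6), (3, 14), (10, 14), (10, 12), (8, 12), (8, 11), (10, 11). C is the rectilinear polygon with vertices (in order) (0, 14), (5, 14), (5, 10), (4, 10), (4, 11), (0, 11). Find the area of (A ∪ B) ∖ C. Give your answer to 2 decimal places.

58.25

|A ∪ B| = 65.25.
|(A ∪ B) ∩ C| = 7.
|(A ∪ B) ∖ C| = 65.25 − 7 = 58.25.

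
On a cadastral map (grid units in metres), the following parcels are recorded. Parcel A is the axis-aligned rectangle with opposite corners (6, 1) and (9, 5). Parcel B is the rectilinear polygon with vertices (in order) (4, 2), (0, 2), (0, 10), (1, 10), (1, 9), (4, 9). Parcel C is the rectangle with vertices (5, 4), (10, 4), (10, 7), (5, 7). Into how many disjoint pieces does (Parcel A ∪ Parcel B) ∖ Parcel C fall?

(Parcel A ∪ Parcel B) ∖ Parcel C splits into 2 disjoint pieces (area 9, area 29).

2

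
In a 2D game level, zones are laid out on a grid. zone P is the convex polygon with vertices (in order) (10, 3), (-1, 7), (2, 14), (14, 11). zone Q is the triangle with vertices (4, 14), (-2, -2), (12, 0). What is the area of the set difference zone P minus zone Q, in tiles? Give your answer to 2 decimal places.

|zone P| = 98.5, |zone P∩zone Q| = 40.6921.
|zone P ∖ zone Q| = |zone P| − |zone P∩zone Q| = 98.5 − 40.6921 = 57.81.

57.81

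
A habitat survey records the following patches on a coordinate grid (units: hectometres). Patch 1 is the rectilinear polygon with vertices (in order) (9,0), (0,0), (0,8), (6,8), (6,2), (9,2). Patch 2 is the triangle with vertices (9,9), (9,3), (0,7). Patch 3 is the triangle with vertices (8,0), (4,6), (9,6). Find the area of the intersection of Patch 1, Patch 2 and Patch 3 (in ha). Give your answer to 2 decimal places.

The intersection is the polygon with vertices (6,4.333), (4.737,4.895), (4,6), (6,6).
By the shoelace formula its area is 2.16.

2.16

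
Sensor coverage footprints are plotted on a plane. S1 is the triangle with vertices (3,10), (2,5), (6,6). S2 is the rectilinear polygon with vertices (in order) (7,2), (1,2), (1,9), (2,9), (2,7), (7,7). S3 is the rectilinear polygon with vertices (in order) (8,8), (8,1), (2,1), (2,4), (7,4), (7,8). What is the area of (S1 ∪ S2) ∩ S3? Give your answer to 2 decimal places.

|S1 ∪ S2| = 36.275.
|(S1 ∪ S2) ∩ S3| = 10.00.

10.00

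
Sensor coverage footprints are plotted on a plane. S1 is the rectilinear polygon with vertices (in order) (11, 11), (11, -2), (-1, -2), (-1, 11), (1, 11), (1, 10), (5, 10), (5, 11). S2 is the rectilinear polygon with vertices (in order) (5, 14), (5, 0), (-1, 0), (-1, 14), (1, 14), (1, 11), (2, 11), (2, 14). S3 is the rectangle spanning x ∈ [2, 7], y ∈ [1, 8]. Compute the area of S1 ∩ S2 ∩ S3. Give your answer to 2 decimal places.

21.00

The intersection is the polygon with vertices (5,1), (2,1), (2,8), (5,8).
By the shoelace formula its area is 21.00.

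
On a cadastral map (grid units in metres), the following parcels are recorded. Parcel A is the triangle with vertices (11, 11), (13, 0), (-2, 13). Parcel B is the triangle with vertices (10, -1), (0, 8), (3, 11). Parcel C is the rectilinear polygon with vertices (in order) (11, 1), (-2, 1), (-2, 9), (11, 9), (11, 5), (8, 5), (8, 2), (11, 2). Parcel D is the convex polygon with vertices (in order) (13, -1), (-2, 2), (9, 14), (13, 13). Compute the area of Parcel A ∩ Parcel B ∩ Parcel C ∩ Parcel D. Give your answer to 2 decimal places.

The intersection is the polygon with vertices (3.619,8.13), (4.264,8.833), (5.753,6.281).
By the shoelace formula its area is 1.35.

1.35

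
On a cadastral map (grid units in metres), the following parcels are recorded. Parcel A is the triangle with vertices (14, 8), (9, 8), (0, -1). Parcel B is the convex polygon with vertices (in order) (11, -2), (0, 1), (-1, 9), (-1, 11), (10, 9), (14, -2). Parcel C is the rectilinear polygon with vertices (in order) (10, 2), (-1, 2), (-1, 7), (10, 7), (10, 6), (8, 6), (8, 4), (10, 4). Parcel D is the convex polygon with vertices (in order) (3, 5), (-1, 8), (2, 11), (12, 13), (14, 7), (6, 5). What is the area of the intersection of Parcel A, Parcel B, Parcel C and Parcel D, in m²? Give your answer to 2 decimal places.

3.50

The intersection is the polygon with vertices (8,7), (10,7), (10,6), (8,6), (8,5.5), (6,5).
By the shoelace formula its area is 3.50.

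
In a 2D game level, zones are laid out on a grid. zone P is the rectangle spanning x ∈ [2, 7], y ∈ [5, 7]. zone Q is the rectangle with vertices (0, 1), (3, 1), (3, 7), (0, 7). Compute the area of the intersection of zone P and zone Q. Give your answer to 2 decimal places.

2.00

|zone P∩zone Q|: x∈[2,3], y∈[5,7] → 1·2 = 2.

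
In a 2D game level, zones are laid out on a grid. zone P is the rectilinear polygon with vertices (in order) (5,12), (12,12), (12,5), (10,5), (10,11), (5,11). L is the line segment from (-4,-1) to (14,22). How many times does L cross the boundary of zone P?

2

The segment meets the boundary at (6.174,12), (5.391,11).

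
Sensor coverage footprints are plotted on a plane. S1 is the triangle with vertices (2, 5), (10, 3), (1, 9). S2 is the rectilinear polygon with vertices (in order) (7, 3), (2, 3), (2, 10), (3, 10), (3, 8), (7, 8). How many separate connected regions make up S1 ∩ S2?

1

S1 ∩ S2 is a single connected region.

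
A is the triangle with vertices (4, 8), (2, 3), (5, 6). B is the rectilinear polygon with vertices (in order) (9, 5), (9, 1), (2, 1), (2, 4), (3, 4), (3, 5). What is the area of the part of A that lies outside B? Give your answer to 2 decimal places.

3.70

|A| = 4.5, |A∩B| = 0.8.
|A ∖ B| = |A| − |A∩B| = 4.5 − 0.8 = 3.70.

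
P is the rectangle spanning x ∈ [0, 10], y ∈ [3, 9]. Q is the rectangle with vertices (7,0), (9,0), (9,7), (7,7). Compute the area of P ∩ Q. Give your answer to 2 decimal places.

8.00

|P∩Q|: x∈[7,9], y∈[3,7] → 2·4 = 8.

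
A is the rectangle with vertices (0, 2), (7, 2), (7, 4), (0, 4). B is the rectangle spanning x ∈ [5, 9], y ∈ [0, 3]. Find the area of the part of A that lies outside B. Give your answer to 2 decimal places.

12.00

|A∩B|: x∈[5,7], y∈[2,3] → 2·1 = 2.
|A| = 14.
|A ∖ B| = |A| − |A∩B| = 14 − 2 = 12.00.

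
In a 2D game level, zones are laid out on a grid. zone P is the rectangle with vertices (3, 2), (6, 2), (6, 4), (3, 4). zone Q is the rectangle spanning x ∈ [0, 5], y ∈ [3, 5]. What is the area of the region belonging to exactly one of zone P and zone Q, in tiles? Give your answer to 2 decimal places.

|zone P∩zone Q|: x∈[3,5], y∈[3,4] → 2·1 = 2.
|zone P △ zone Q| = |zone P| + |zone Q| − 2·|zone P∩zone Q| = 6 + 10 − 4 = 12.00.

12.00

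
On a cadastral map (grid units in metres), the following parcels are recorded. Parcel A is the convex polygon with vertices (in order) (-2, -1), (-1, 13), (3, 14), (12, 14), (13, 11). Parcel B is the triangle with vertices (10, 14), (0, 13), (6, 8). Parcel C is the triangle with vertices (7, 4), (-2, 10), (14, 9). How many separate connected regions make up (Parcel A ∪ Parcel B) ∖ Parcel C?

2

(Parcel A ∪ Parcel B) ∖ Parcel C splits into 2 disjoint pieces (area 57.6573, area 37.125).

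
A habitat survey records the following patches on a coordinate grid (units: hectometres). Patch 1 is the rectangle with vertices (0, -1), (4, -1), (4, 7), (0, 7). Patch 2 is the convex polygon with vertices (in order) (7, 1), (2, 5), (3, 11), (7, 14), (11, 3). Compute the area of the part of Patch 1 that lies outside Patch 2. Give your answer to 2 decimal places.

|Patch 1| = 32, |Patch 1∩Patch 2| = 5.2667.
|Patch 1 ∖ Patch 2| = |Patch 1| − |Patch 1∩Patch 2| = 32 − 5.2667 = 26.73.

26.73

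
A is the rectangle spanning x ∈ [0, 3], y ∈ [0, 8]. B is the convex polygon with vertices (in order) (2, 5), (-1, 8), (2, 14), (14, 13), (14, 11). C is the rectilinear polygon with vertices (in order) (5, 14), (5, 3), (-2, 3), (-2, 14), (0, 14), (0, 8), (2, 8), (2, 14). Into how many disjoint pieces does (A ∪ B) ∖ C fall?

3

(A ∪ B) ∖ C splits into 3 disjoint pieces (area 9, area 8, area 41.625).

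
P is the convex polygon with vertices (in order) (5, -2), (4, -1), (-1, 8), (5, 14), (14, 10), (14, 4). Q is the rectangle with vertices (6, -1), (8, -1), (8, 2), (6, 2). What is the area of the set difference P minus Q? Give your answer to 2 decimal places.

143.75

|P| = 149, |P∩Q| = 5.25.
|P ∖ Q| = |P| − |P∩Q| = 149 − 5.25 = 143.75.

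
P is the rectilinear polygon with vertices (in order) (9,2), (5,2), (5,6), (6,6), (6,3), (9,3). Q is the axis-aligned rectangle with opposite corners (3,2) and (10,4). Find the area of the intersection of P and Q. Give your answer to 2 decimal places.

5.00

The intersection is the polygon with vertices (5,2), (5,4), (6,4), (6,3), (9,3), (9,2).
By the shoelace formula its area is 5.00.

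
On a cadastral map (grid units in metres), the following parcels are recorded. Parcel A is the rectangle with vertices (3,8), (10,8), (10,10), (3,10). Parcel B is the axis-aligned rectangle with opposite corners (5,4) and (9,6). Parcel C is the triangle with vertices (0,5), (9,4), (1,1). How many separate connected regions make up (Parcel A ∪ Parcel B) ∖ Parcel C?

(Parcel A ∪ Parcel B) ∖ Parcel C splits into 2 disjoint pieces (area 14, area 7.1111).

2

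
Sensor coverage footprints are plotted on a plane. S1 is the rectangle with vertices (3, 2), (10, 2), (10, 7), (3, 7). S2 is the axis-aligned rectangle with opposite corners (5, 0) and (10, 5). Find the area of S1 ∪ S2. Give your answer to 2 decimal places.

45.00

By inclusion–exclusion:
Individual areas: |S1| = 35, |S2| = 25.
|S1∩S2|: x∈[5,10], y∈[2,5] → 5·3 = 15.
|S1 ∪ S2| = 60 − 15 = 45.00.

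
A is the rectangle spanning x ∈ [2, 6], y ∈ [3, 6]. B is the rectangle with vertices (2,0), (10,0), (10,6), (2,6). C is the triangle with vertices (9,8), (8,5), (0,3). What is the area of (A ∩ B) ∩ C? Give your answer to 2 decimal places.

4.79

The region (A ∩ B) ∩ C is the polygon with vertices (2,4.111), (5.4,6), (6,6), (6,4.5), (2,3.5).
By the shoelace formula its area is 4.79.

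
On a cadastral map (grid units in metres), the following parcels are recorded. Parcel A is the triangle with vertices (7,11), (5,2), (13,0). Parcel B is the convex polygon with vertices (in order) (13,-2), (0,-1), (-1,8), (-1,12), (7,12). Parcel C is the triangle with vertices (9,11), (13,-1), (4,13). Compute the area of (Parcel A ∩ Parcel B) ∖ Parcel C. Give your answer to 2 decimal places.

|Parcel A ∩ Parcel B| = 34.96.
|(Parcel A ∩ Parcel B) ∩ Parcel C| = 8.23.
|(Parcel A ∩ Parcel B) ∖ Parcel C| = 34.96 − 8.23 = 26.73.

26.73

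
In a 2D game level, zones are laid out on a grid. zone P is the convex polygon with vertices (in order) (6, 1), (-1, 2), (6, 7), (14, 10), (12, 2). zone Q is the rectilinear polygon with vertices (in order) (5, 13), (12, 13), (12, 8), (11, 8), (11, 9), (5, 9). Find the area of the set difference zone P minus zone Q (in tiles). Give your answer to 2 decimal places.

|zone P| = 68, |zone P∩zone Q| = 1.0625.
|zone P ∖ zone Q| = |zone P| − |zone P∩zone Q| = 68 − 1.0625 = 66.94.

66.94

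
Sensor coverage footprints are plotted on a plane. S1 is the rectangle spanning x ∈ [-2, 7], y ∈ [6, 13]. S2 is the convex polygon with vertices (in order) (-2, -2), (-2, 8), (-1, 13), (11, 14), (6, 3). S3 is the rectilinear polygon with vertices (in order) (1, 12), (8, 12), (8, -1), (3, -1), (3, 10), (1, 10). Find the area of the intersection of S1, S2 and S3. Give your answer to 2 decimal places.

28.00

The intersection is the polygon with vertices (7,6), (3,6), (3,10), (1,10), (1,12), (7,12).
By the shoelace formula its area is 28.00.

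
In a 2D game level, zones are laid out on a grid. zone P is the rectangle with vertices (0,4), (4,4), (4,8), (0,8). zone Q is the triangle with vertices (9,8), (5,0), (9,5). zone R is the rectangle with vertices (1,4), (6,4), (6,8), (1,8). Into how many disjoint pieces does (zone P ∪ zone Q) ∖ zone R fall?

2

(zone P ∪ zone Q) ∖ zone R splits into 2 disjoint pieces (area 4, area 6).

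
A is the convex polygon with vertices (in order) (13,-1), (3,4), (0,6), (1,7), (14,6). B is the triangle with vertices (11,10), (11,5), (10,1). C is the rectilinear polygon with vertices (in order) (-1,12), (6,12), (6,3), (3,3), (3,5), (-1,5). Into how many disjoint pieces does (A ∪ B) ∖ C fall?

(A ∪ B) ∖ C splits into 2 disjoint pieces (area 0.75, area 43.7441).

2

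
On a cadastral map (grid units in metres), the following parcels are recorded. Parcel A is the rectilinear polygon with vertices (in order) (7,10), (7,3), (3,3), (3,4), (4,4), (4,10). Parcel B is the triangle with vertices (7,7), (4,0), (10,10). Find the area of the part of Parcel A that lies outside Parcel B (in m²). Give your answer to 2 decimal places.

|Parcel A| = 22, |Parcel A∩Parcel B| = 2.2286.
|Parcel A ∖ Parcel B| = |Parcel A| − |Parcel A∩Parcel B| = 22 − 2.2286 = 19.77.

19.77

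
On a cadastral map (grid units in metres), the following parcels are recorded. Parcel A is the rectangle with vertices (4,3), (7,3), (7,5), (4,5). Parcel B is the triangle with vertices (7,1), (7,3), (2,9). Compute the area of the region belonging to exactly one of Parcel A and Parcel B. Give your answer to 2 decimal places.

6.83

|Parcel A| = 6, |Parcel B| = 5, |Parcel A∩Parcel B| = 2.0833.
|Parcel A △ Parcel B| = |Parcel A| + |Parcel B| − 2·|Parcel A∩Parcel B| = 6 + 5 − 4.1667 = 6.83.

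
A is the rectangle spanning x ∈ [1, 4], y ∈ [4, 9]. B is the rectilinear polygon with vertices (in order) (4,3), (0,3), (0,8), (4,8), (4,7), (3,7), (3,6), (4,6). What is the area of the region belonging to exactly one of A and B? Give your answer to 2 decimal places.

|A| = 15, |B| = 19, |A∩B| = 11.
|A △ B| = |A| + |B| − 2·|A∩B| = 15 + 19 − 22 = 12.00.

12.00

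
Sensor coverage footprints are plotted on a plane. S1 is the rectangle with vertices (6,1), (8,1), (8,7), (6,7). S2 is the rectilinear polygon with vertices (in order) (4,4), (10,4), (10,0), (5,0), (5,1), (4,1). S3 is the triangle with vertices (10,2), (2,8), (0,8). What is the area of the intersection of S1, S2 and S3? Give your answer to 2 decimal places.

0.37

The intersection is the polygon with vertices (7.333,4), (8,3.5), (8,3.2), (6.667,4).
By the shoelace formula its area is 0.37.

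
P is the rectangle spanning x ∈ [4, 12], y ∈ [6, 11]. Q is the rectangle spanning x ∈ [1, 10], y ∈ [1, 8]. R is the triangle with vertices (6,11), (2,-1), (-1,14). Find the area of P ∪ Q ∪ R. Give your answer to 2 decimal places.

115.57

By inclusion–exclusion:
Individual areas: |P| = 40, |Q| = 63, |R| = 48.
|P∩Q|: x∈[4,10], y∈[6,8] → 6·2 = 12.
|P∩R| = 5.8333.
|Q∩R| = 18.9333.
|P∩Q∩R| = 1.3333.
|P ∪ Q ∪ R| = 151 − 36.7667 + 1.3333 = 115.57.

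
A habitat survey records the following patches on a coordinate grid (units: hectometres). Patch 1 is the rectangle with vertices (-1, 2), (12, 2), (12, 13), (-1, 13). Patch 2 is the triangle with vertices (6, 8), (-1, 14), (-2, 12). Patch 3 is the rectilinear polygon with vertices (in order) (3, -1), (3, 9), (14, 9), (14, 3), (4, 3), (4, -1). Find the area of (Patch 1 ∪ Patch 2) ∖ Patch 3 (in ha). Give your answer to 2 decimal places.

89.83

|Patch 1 ∪ Patch 2| = 144.8333.
|(Patch 1 ∪ Patch 2) ∩ Patch 3| = 55.
|(Patch 1 ∪ Patch 2) ∖ Patch 3| = 144.8333 − 55 = 89.83.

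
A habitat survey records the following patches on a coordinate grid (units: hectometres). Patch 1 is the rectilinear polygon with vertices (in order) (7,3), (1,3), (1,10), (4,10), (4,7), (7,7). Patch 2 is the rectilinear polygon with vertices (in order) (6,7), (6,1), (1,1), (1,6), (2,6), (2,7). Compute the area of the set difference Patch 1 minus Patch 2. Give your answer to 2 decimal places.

14.00

|Patch 1| = 33, |Patch 1∩Patch 2| = 19.
|Patch 1 ∖ Patch 2| = |Patch 1| − |Patch 1∩Patch 2| = 33 − 19 = 14.00.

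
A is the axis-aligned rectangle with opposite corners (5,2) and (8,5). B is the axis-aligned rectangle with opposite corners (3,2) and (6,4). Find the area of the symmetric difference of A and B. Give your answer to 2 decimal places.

|A∩B|: x∈[5,6], y∈[2,4] → 1·2 = 2.
|A △ B| = |A| + |B| − 2·|A∩B| = 9 + 6 − 4 = 11.00.

11.00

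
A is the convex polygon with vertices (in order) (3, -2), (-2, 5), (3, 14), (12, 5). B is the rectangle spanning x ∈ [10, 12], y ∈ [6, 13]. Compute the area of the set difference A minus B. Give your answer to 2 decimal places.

|A| = 112, |A∩B| = 0.5.
|A ∖ B| = |A| − |A∩B| = 112 − 0.5 = 111.50.

111.50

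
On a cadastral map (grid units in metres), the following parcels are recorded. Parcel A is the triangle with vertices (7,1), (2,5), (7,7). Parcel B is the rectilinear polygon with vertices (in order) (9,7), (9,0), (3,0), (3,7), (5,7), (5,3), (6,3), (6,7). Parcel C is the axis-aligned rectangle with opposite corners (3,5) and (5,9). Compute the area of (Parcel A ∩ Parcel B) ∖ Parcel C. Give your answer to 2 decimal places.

9.40

|Parcel A ∩ Parcel B| = 11.
|(Parcel A ∩ Parcel B) ∩ Parcel C| = 1.6.
|(Parcel A ∩ Parcel B) ∖ Parcel C| = 11 − 1.6 = 9.40.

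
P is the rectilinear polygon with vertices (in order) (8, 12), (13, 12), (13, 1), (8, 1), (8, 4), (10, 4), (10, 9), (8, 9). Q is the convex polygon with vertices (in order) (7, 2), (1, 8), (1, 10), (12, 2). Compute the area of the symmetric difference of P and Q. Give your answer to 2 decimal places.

|P| = 45, |Q| = 26, |P∩Q| = 5.25.
|P △ Q| = |P| + |Q| − 2·|P∩Q| = 45 + 26 − 10.5 = 60.50.

60.50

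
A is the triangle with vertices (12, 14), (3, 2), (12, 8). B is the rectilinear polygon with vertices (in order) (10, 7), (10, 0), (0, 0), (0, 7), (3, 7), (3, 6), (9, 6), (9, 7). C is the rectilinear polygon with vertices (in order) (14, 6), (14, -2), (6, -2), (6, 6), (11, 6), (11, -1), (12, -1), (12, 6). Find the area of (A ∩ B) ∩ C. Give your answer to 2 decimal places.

The region (A ∩ B) ∩ C is the polygon with vertices (9,6), (6,4), (6,6).
By the shoelace formula its area is 3.00.

3.00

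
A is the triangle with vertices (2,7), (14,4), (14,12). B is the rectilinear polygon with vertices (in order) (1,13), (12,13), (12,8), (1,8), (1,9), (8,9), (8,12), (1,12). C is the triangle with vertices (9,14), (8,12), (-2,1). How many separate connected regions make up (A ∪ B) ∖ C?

(A ∪ B) ∖ C splits into 4 disjoint pieces (area 58.2735, area 0.4928, area 3.3462, area 6.7308).

4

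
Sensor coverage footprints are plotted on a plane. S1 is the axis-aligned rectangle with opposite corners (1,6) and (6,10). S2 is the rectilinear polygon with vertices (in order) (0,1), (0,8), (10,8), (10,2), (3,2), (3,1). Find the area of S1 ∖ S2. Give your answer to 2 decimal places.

|S1| = 20, |S1∩S2| = 10.
|S1 ∖ S2| = |S1| − |S1∩S2| = 20 − 10 = 10.00.

10.00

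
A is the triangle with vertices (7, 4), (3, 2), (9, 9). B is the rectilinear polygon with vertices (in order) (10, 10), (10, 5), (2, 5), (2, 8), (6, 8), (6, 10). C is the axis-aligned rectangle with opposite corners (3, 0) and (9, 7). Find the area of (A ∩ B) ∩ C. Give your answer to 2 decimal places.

2.74

The region (A ∩ B) ∩ C is the polygon with vertices (7.4,5), (5.571,5), (7.286,7), (8.2,7).
By the shoelace formula its area is 2.74.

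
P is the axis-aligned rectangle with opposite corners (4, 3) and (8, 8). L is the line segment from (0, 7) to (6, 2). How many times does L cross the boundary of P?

2

The segment meets the boundary at (4.8,3), (4,3.667).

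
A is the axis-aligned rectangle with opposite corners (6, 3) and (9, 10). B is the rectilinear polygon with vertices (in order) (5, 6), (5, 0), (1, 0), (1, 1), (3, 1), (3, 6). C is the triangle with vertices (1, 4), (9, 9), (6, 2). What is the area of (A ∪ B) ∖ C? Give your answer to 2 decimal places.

21.58

|A ∪ B| = 35.
|(A ∪ B) ∩ C| = 13.4232.
|(A ∪ B) ∖ C| = 35 − 13.4232 = 21.58.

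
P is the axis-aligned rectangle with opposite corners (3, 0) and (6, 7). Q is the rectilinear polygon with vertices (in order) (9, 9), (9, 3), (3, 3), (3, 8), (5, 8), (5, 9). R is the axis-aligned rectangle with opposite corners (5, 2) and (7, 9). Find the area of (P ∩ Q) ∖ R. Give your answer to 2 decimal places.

|P ∩ Q| = 12.
|(P ∩ Q) ∩ R| = 4.
|(P ∩ Q) ∖ R| = 12 − 4 = 8.00.

8.00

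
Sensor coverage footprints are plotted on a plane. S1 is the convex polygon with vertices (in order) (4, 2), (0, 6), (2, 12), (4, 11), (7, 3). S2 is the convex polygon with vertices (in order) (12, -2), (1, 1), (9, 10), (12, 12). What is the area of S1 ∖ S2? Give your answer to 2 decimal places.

|S1| = 38.5, |S1∩S2| = 9.0394.
|S1 ∖ S2| = |S1| − |S1∩S2| = 38.5 − 9.0394 = 29.46.

29.46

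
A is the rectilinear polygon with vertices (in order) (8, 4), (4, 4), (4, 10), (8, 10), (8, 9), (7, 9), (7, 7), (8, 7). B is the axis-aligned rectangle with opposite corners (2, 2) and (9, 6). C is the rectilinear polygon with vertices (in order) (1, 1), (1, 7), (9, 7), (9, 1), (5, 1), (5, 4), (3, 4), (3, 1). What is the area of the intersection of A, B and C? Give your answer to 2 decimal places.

8.00

The intersection is the polygon with vertices (4,6), (8,6), (8,4), (5,4), (4,4).
By the shoelace formula its area is 8.00.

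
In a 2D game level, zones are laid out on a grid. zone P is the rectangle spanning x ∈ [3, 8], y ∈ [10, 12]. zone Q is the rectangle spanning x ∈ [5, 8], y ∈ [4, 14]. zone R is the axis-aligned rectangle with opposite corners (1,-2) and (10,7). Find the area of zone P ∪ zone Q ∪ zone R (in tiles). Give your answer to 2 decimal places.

106.00

By inclusion–exclusion:
Individual areas: |zone P| = 10, |zone Q| = 30, |zone R| = 81.
|zone P∩zone Q|: x∈[5,8], y∈[10,12] → 3·2 = 6.
|zone P∩zone R| = 0 (no overlap).
|zone Q∩zone R|: x∈[5,8], y∈[4,7] → 3·3 = 9.
|zone P∩zone Q∩zone R| = 0.
|zone P ∪ zone Q ∪ zone R| = 121 − 15 + 0 = 106.00.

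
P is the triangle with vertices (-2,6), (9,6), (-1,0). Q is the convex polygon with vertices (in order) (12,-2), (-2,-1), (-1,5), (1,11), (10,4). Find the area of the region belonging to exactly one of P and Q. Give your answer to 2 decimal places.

|P| = 33, |Q| = 108.5, |P∩Q| = 30.4568.
|P △ Q| = |P| + |Q| − 2·|P∩Q| = 33 + 108.5 − 60.9136 = 80.59.

80.59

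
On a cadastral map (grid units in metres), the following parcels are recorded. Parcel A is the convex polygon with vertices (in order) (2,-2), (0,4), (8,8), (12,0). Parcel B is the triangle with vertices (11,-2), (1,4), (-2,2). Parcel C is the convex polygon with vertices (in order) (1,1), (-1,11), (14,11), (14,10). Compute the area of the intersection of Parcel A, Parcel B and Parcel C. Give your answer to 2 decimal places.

The intersection is the polygon with vertices (1,4), (3.321,2.607), (1.077,1.053), (0.984,1.082), (0.471,3.647).
By the shoelace formula its area is 4.27.

4.27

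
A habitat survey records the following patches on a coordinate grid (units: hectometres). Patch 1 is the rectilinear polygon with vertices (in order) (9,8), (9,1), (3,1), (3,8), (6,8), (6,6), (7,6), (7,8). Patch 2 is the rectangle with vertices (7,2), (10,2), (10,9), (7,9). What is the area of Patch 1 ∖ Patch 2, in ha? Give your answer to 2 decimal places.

28.00

|Patch 1| = 40, |Patch 1∩Patch 2| = 12.
|Patch 1 ∖ Patch 2| = |Patch 1| − |Patch 1∩Patch 2| = 40 − 12 = 28.00.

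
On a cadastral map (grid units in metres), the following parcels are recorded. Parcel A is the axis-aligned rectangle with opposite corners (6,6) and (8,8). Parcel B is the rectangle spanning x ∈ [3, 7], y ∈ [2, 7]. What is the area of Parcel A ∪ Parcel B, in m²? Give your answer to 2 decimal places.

By inclusion–exclusion:
Individual areas: |Parcel A| = 4, |Parcel B| = 20.
|Parcel A∩Parcel B|: x∈[6,7], y∈[6,7] → 1·1 = 1.
|Parcel A ∪ Parcel B| = 24 − 1 = 23.00.

23.00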